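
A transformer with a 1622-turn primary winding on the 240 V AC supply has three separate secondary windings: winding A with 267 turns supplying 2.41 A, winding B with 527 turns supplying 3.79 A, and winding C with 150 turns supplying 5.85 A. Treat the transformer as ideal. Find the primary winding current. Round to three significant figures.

I_p ≈ 2.17 A

V_A = 240 × 267/1622 = 39.507 V; V_B = 240 × 527/1622 = 77.978 V; V_C = 240 × 150/1622 = 22.195 V.
P_out = V_A I_A + V_B I_B + V_C I_C = 39.507×2.41 + 77.978×3.79 + 22.195×5.85 = 95.211 + 295.54 + 129.84 = 520.59 W.
Ideal ⇒ P_in = P_out, so I_p = P_out/V_p = 520.59/240 = 2.17 A.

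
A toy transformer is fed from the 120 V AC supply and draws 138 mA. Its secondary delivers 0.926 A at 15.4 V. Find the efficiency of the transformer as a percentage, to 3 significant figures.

P_in = 120 × 0.138 = 16.5600 W.
P_out = 15.4 × 0.926 = 14.2604 W.
η = P_out/P_in = 14.2604/16.5600 = 0.861.

η ≈ 86.1%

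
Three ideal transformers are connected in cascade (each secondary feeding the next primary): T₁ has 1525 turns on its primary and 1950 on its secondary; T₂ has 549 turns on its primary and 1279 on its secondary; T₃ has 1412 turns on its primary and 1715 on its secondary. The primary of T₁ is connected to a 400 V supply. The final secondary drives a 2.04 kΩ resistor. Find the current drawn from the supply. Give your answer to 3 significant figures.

I_supply ≈ 2.57 A

After T₁: V = 400.00 × 1950/1525 = 511.48 V.
After T₂: V = 511.48 × 1279/549 = 1191.6 V.
After T₃: V = 1191.6 × 1715/1412 = 1447.3 V.
I_load = 1447.3/2040 = 0.70945 A, so P_out = 1447.3 × 0.70945 = 1026.8 W.
All ideal ⇒ P_in = P_out, so I_supply = 1026.8/400 = 2.57 A.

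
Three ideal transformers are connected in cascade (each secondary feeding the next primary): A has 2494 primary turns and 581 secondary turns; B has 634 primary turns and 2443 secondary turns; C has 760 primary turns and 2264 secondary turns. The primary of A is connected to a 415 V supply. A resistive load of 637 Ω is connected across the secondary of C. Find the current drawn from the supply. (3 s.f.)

I_supply ≈ 4.66 A

Secondary of A: V = 415.00 × 581/2494 = 96.678 V.
Secondary of B: V = 96.678 × 2443/634 = 372.53 V.
Secondary of C: V = 372.53 × 2264/760 = 1109.7 V.
I_load = 1109.7/637 = 1.7421 A, so P_out = 1109.7 × 1.7421 = 1933.3 W.
All ideal ⇒ P_in = P_out, so I_supply = 1933.3/415 = 4.66 A.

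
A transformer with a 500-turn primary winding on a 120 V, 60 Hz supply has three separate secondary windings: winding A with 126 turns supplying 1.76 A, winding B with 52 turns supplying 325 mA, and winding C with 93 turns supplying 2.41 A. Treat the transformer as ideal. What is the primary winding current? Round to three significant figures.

V_A = 120 × 126/500 = 30.240 V; V_B = 120 × 52/500 = 12.480 V; V_C = 120 × 93/500 = 22.320 V.
P_out = V_A I_A + V_B I_B + V_C I_C = 30.240×1.76 + 12.480×0.325 + 22.320×2.41 = 53.222 + 4.0560 + 53.791 = 111.07 W.
Ideal ⇒ P_in = P_out, so I_p = P_out/V_p = 111.07/120 = 0.926 A.

I_p ≈ 0.926 A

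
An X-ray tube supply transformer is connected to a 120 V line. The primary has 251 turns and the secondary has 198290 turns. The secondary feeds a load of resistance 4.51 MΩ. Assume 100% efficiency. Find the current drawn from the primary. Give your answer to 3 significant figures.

I_p ≈ 16.6 A

V_s = V_p × N_s/N_p = 120 × 198290/251 = 94800 V.
I_s = V_s/R = 94800/(4.51×10^6) = 0.021020 A.
For an ideal transformer I_p N_p = I_s N_s, so I_p = 0.021020 × 198290/251 = 16.6 A.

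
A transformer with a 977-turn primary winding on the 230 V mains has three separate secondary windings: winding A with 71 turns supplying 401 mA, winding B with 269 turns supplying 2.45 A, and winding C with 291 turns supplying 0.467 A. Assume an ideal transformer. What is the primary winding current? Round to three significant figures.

I_p ≈ 0.843 A

V_A = 230 × 71/977 = 16.714 V; V_B = 230 × 269/977 = 63.327 V; V_C = 230 × 291/977 = 68.506 V.
P_out = V_A I_A + V_B I_B + V_C I_C = 16.714×0.401 + 63.327×2.45 + 68.506×0.467 = 6.7025 + 155.15 + 31.992 = 193.84 W.
Ideal ⇒ P_in = P_out, so I_p = P_out/V_p = 193.84/230 = 0.843 A.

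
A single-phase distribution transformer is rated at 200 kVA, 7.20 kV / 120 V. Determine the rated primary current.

I_p ≈ 27.8 A

I_p = S/V_p = 200000/7200 = 27.8 A.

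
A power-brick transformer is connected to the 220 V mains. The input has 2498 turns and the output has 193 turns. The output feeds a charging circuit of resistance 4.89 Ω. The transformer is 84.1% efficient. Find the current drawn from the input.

I_in ≈ 0.319 A

V_out = 220 × 193/2498 = 16.998 V.
I_out = V_out/R = 16.998/4.89 = 3.4760 A.
P_out = V_out I_out = 16.998 × 3.4760 = 59.084 W.
P_in = P_out/η = 59.084/0.841 = 70.254 W.
I_in = P_in/V_in = 70.254/220 = 0.319 A.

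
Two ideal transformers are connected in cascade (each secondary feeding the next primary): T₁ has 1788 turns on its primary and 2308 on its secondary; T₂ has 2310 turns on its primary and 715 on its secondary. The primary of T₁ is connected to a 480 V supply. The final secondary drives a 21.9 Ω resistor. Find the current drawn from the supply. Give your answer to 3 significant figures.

I_supply ≈ 3.50 A

After T₁: V = 480.00 × 2308/1788 = 619.60 V.
After T₂: V = 619.60 × 715/2310 = 191.78 V.
I_load = 191.78/21.9 = 8.7571 A, so P_out = 191.78 × 8.7571 = 1679.4 W.
All ideal ⇒ P_in = P_out, so I_supply = 1679.4/480 = 3.50 A.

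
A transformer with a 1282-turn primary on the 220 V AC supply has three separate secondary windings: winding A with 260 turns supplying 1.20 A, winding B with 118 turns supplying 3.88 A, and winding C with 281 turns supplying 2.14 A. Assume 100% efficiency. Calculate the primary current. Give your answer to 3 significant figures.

V_A = 220 × 260/1282 = 44.618 V; V_B = 220 × 118/1282 = 20.250 V; V_C = 220 × 281/1282 = 48.222 V.
P_out = V_A I_A + V_B I_B + V_C I_C = 44.618×1.20 + 20.250×3.88 + 48.222×2.14 = 53.541 + 78.568 + 103.19 = 235.30 W.
Ideal ⇒ P_in = P_out, so I_p = P_out/V_p = 235.30/220 = 1.07 A.

I_p ≈ 1.07 A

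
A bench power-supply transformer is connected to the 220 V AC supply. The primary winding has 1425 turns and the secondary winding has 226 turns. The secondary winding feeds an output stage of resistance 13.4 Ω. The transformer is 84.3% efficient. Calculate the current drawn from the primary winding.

I_p ≈ 0.490 A

V_s = 220 × 226/1425 = 34.891 V.
I_s = V_s/R = 34.891/13.4 = 2.6038 A.
P_out = V_s I_s = 34.891 × 2.6038 = 90.851 W.
P_in = P_out/η = 90.851/0.843 = 107.77 W.
I_p = P_in/V_p = 107.77/220 = 0.490 A.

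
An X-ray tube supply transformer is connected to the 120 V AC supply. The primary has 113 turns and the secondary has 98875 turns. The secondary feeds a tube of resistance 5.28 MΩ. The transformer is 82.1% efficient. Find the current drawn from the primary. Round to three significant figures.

V_s = 120 × 98875/113 = 105000 V.
I_s = V_s/R = 105000/(5.28×10^6) = 0.019886 A.
P_out = V_s I_s = 105000 × 0.019886 = 2088.1 W.
P_in = P_out/η = 2088.1/0.821 = 2543.3 W.
I_p = P_in/V_p = 2543.3/120 = 21.2 A.

I_p ≈ 21.2 A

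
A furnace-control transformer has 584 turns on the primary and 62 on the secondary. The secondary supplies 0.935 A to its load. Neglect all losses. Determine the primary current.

For an ideal transformer I_p/I_s = N_s/N_p, so I_p = 0.935 × 62/584 = 0.0993 A.

I_p ≈ 0.0993 A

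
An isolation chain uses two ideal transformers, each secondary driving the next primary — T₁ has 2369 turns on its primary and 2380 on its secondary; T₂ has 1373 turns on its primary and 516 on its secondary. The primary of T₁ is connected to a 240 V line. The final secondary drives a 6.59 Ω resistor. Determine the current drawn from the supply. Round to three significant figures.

After T₁: V = 240.00 × 2380/2369 = 241.11 V.
After T₂: V = 241.11 × 516/1373 = 90.615 V.
I_load = 90.615/6.59 = 13.750 A, so P_out = 90.615 × 13.750 = 1246.0 W.
All ideal ⇒ P_in = P_out, so I_supply = 1246.0/240 = 5.19 A.

I_supply ≈ 5.19 A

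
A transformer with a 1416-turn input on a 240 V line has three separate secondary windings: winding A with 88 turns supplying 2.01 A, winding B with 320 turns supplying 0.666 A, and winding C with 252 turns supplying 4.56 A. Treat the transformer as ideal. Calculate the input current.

V_A = 240 × 88/1416 = 14.915 V; V_B = 240 × 320/1416 = 54.237 V; V_C = 240 × 252/1416 = 42.712 V.
P_out = V_A I_A + V_B I_B + V_C I_C = 14.915×2.01 + 54.237×0.666 + 42.712×4.56 = 29.980 + 36.122 + 194.77 = 260.87 W.
Ideal ⇒ P_in = P_out, so I_in = P_out/V_in = 260.87/240 = 1.09 A.

I_in ≈ 1.09 A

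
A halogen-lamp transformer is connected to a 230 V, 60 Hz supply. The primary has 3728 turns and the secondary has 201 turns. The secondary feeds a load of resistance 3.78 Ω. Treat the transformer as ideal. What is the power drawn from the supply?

V_s = V_p × N_s/N_p = 230 × 201/3728 = 12.401 V.
I_s = V_s/R = 12.401/3.78 = 3.2806 A.
I_p = I_s × N_s/N_p = 3.2806 × 201/3728 = 0.17688 A.
P = V_p I_p = 230 × 0.17688 = 40.7 W.

P ≈ 40.7 W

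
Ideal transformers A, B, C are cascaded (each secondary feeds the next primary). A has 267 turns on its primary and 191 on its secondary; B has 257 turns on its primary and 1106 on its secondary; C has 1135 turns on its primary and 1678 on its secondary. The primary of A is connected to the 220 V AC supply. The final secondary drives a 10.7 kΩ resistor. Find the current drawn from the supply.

I_supply ≈ 0.426 A

Secondary of A: V = 220.00 × 191/267 = 157.38 V.
Secondary of B: V = 157.38 × 1106/257 = 677.28 V.
Secondary of C: V = 677.28 × 1678/1135 = 1001.3 V.
I_load = 1001.3/10700 = 0.093579 A, so P_out = 1001.3 × 0.093579 = 93.701 W.
All ideal ⇒ P_in = P_out, so I_supply = 93.701/220 = 0.426 A.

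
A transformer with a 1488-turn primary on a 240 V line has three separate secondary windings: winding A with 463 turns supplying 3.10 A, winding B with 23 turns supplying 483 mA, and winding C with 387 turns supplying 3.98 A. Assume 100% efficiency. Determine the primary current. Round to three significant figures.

I_p ≈ 2.01 A

V_A = 240 × 463/1488 = 74.677 V; V_B = 240 × 23/1488 = 3.7097 V; V_C = 240 × 387/1488 = 62.419 V.
P_out = V_A I_A + V_B I_B + V_C I_C = 74.677×3.10 + 3.7097×0.483 + 62.419×3.98 = 231.50 + 1.7918 + 248.43 = 481.72 W.
Ideal ⇒ P_in = P_out, so I_p = P_out/V_p = 481.72/240 = 2.01 A.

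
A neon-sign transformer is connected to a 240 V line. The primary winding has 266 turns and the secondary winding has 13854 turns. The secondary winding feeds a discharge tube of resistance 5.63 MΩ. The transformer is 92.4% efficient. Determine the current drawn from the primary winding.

V_s = 240 × 13854/266 = 12500 V.
I_s = V_s/R = 12500/(5.63×10^6) = 0.0022202 A.
P_out = V_s I_s = 12500 × 0.0022202 = 27.752 W.
P_in = P_out/η = 27.752/0.924 = 30.035 W.
I_p = P_in/V_p = 30.035/240 = 0.125 A.

I_p ≈ 0.125 A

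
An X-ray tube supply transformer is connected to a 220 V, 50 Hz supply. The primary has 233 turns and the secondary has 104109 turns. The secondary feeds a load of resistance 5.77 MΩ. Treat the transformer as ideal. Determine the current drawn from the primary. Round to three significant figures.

I_p ≈ 7.61 A

V_s = V_p × N_s/N_p = 220 × 104109/233 = 98300 V.
I_s = V_s/R = 98300/(5.77×10^6) = 0.017036 A.
For an ideal transformer I_p N_p = I_s N_s, so I_p = 0.017036 × 104109/233 = 7.61 A.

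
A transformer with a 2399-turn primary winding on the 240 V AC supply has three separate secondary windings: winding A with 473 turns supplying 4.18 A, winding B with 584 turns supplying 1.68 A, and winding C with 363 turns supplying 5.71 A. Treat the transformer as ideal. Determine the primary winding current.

I_p ≈ 2.10 A

V_A = 240 × 473/2399 = 47.320 V; V_B = 240 × 584/2399 = 58.424 V; V_C = 240 × 363/2399 = 36.315 V.
P_out = V_A I_A + V_B I_B + V_C I_C = 47.320×4.18 + 58.424×1.68 + 36.315×5.71 = 197.80 + 98.153 + 207.36 = 503.31 W.
Ideal ⇒ P_in = P_out, so I_p = P_out/V_p = 503.31/240 = 2.10 A.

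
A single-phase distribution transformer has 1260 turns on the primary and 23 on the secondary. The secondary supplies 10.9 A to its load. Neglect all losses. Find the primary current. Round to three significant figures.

I_p ≈ 0.199 A

For an ideal transformer I_p/I_s = N_s/N_p, so I_p = 10.9 × 23/1260 = 0.199 A.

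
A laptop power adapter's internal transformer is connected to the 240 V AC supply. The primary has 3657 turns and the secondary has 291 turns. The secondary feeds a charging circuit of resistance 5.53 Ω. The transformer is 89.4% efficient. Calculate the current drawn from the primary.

V_s = 240 × 291/3657 = 19.098 V.
I_s = V_s/R = 19.098/5.53 = 3.4535 A.
P_out = V_s I_s = 19.098 × 3.4535 = 65.953 W.
P_in = P_out/η = 65.953/0.894 = 73.773 W.
I_p = P_in/V_p = 73.773/240 = 0.307 A.

I_p ≈ 0.307 A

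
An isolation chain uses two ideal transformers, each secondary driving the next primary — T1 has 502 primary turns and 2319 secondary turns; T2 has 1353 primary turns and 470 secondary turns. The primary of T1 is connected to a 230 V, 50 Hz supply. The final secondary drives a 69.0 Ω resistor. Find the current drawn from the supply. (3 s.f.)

I_supply ≈ 8.58 A

Secondary of T1: V = 230.00 × 2319/502 = 1062.5 V.
Secondary of T2: V = 1062.5 × 470/1353 = 369.08 V.
I_load = 369.08/69.0 = 5.3490 A, so P_out = 369.08 × 5.3490 = 1974.2 W.
All ideal ⇒ P_in = P_out, so I_supply = 1974.2/230 = 8.58 A.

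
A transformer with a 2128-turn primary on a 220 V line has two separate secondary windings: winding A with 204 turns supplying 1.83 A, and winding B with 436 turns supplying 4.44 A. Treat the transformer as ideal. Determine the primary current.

V_A = 220 × 204/2128 = 21.090 V; V_B = 220 × 436/2128 = 45.075 V.
P_out = V_A I_A + V_B I_B = 21.090×1.83 + 45.075×4.44 = 38.595 + 200.13 = 238.73 W.
Ideal ⇒ P_in = P_out, so I_p = P_out/V_p = 238.73/220 = 1.09 A.

I_p ≈ 1.09 A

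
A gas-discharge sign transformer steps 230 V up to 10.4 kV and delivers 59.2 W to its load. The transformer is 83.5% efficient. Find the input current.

I_in ≈ 0.308 A

P_in = P_out/η = 59.2/0.835 = 70.898 W.
I_in = P_in/V_in = 70.898/230 = 0.308 A.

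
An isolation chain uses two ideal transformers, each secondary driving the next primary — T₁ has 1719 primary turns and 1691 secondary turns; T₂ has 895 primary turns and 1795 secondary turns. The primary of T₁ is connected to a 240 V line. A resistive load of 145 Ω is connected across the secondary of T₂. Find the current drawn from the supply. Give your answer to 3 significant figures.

After T₁: V = 240.00 × 1691/1719 = 236.09 V.
After T₂: V = 236.09 × 1795/895 = 473.50 V.
I_load = 473.50/145 = 3.2655 A, so P_out = 473.50 × 3.2655 = 1546.2 W.
All ideal ⇒ P_in = P_out, so I_supply = 1546.2/240 = 6.44 A.

I_supply ≈ 6.44 A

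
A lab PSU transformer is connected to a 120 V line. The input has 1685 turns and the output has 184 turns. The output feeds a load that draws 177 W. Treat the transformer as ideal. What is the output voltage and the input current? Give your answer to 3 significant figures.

V_out ≈ 13.1 V, I_in ≈ 1.48 A

V_out = V_in × N_out/N_in = 120 × 184/1685 = 13.104 V.
I_out = P/V_out = 177/13.104 = 13.507 A.
I_in = I_out × N_out/N_in = 13.507 × 184/1685 = 1.48 A.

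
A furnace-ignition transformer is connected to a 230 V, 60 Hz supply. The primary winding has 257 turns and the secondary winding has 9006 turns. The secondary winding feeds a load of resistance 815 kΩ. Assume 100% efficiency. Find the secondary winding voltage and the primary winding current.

V_s = V_p × N_s/N_p = 230 × 9006/257 = 8059.8 V.
I_s = V_s/R = 8059.8/815000 = 0.0098894 A.
I_p = I_s × N_s/N_p = 0.0098894 × 9006/257 = 0.347 A.

V_s ≈ 8060 V, I_p ≈ 0.347 A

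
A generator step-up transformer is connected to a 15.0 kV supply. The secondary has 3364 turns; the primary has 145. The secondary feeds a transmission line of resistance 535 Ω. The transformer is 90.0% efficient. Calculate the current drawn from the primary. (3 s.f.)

V_s = 15000 × 3364/145 = 348000 V.
I_s = V_s/R = 348000/535 = 650.47 A.
P_out = V_s I_s = 348000 × 650.47 = 2.2636×10^8 W.
P_in = P_out/η = 2.2636×10^8/0.900 = 2.5151×10^8 W.
I_p = P_in/V_p = 2.5151×10^8/15000 = 16800 A.

I_p ≈ 16800 A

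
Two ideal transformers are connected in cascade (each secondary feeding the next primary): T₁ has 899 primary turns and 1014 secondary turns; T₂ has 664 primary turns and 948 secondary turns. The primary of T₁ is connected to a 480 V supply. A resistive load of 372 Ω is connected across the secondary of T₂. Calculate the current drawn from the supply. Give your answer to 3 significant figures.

I_supply ≈ 3.35 A

After T₁: V = 480.00 × 1014/899 = 541.40 V.
After T₂: V = 541.40 × 948/664 = 772.96 V.
I_load = 772.96/372 = 2.0779 A, so P_out = 772.96 × 2.0779 = 1606.1 W.
All ideal ⇒ P_in = P_out, so I_supply = 1606.1/480 = 3.35 A.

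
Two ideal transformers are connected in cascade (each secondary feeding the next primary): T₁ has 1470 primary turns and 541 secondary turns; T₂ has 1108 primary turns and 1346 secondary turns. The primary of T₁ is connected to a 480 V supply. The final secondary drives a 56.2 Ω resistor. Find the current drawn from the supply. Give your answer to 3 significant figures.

After T₁: V = 480.00 × 541/1470 = 176.65 V.
After T₂: V = 176.65 × 1346/1108 = 214.60 V.
I_load = 214.60/56.2 = 3.8185 A, so P_out = 214.60 × 3.8185 = 819.44 W.
All ideal ⇒ P_in = P_out, so I_supply = 819.44/480 = 1.71 A.

I_supply ≈ 1.71 A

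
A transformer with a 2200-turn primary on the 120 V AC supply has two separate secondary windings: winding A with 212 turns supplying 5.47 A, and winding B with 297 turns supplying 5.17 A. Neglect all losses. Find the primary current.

I_p ≈ 1.23 A

V_A = 120 × 212/2200 = 11.564 V; V_B = 120 × 297/2200 = 16.200 V.
P_out = V_A I_A + V_B I_B = 11.564×5.47 + 16.200×5.17 = 63.253 + 83.754 = 147.01 W.
Ideal ⇒ P_in = P_out, so I_p = P_out/V_p = 147.01/120 = 1.23 A.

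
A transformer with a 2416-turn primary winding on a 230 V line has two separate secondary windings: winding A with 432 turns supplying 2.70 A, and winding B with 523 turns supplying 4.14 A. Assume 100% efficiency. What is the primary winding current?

V_A = 230 × 432/2416 = 41.126 V; V_B = 230 × 523/2416 = 49.789 V.
P_out = V_A I_A + V_B I_B = 41.126×2.70 + 49.789×4.14 = 111.04 + 206.13 = 317.17 W.
Ideal ⇒ P_in = P_out, so I_p = P_out/V_p = 317.17/230 = 1.38 A.

I_p ≈ 1.38 A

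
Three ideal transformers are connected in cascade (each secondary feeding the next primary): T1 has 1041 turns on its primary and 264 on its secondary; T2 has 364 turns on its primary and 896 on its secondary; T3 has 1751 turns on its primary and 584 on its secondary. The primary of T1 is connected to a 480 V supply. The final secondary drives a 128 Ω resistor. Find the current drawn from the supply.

I_supply ≈ 0.163 A

Secondary of T1: V = 480.00 × 264/1041 = 121.73 V.
Secondary of T2: V = 121.73 × 896/364 = 299.64 V.
Secondary of T3: V = 299.64 × 584/1751 = 99.937 V.
I_load = 99.937/128 = 0.78076 A, so P_out = 99.937 × 0.78076 = 78.027 W.
All ideal ⇒ P_in = P_out, so I_supply = 78.027/480 = 0.163 A.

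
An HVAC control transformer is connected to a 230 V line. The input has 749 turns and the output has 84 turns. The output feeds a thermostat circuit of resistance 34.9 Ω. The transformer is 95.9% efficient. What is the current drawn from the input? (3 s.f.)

V_out = 230 × 84/749 = 25.794 V.
I_out = V_out/R = 25.794/34.9 = 0.73909 A.
P_out = V_out I_out = 25.794 × 0.73909 = 19.064 W.
P_in = P_out/η = 19.064/0.959 = 19.880 W.
I_in = P_in/V_in = 19.880/230 = 0.0864 A.

I_in ≈ 0.0864 A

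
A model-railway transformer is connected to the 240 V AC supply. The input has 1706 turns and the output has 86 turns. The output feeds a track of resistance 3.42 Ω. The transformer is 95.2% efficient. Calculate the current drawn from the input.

V_out = 240 × 86/1706 = 12.098 V.
I_out = V_out/R = 12.098/3.42 = 3.5376 A.
P_out = V_out I_out = 12.098 × 3.5376 = 42.799 W.
P_in = P_out/η = 42.799/0.952 = 44.957 W.
I_in = P_in/V_in = 44.957/240 = 0.187 A.

I_in ≈ 0.187 A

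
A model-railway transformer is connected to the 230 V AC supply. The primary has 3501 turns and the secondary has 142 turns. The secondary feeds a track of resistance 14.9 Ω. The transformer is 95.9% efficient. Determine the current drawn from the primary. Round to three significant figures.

I_p ≈ 0.0265 A

V_s = 230 × 142/3501 = 9.3288 V.
I_s = V_s/R = 9.3288/14.9 = 0.62609 A.
P_out = V_s I_s = 9.3288 × 0.62609 = 5.8407 W.
P_in = P_out/η = 5.8407/0.959 = 6.0904 W.
I_p = P_in/V_p = 6.0904/230 = 0.0265 A.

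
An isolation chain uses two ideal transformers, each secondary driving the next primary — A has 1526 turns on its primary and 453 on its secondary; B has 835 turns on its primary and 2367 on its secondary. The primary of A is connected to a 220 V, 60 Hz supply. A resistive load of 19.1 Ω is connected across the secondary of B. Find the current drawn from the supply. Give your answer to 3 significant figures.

After A: V = 220.00 × 453/1526 = 65.308 V.
After B: V = 65.308 × 2367/835 = 185.13 V.
I_load = 185.13/19.1 = 9.6927 A, so P_out = 185.13 × 9.6927 = 1794.4 W.
All ideal ⇒ P_in = P_out, so I_supply = 1794.4/220 = 8.16 A.

I_supply ≈ 8.16 A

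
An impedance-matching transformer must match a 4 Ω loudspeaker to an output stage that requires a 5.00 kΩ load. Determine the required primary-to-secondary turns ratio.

N_p/N_s ≈ 35.4

Z_p/Z_s = (N_p/N_s)², so N_p/N_s = √(5000/4) = √1250 = 35.4.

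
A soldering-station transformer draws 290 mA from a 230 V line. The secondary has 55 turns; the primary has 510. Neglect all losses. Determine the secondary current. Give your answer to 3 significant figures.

I_s ≈ 2.69 A

I_s/I_p = N_p/N_s, so I_s = 0.290 × 510/55 = 2.69 A.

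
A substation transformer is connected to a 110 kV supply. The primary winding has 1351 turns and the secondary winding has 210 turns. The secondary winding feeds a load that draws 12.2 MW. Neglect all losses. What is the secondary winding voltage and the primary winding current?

V_s ≈ 17100 V, I_p ≈ 111 A

V_s = V_p × N_s/N_p = 110000 × 210/1351 = 17098 V.
I_s = P/V_s = 1.22×10^7/17098 = 713.52 A.
I_p = I_s × N_s/N_p = 713.52 × 210/1351 = 111 A.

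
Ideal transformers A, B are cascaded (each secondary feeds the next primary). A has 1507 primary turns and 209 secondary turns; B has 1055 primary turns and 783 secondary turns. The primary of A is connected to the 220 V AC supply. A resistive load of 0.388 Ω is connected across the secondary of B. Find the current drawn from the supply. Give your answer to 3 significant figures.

I_supply ≈ 6.01 A

After A: V = 220.00 × 209/1507 = 30.511 V.
After B: V = 30.511 × 783/1055 = 22.645 V.
I_load = 22.645/0.388 = 58.362 A, so P_out = 22.645 × 58.362 = 1321.6 W.
All ideal ⇒ P_in = P_out, so I_supply = 1321.6/220 = 6.01 A.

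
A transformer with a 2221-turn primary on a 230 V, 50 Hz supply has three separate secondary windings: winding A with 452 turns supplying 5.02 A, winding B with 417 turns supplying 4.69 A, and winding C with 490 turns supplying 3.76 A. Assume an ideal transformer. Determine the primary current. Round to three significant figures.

I_p ≈ 2.73 A

V_A = 230 × 452/2221 = 46.808 V; V_B = 230 × 417/2221 = 43.183 V; V_C = 230 × 490/2221 = 50.743 V.
P_out = V_A I_A + V_B I_B + V_C I_C = 46.808×5.02 + 43.183×4.69 + 50.743×3.76 = 234.97 + 202.53 + 190.79 = 628.30 W.
Ideal ⇒ P_in = P_out, so I_p = P_out/V_p = 628.30/230 = 2.73 A.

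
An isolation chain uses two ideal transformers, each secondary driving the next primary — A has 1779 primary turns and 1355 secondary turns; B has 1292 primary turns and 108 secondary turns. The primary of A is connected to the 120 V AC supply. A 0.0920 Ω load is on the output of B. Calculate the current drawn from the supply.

After A: V = 120.00 × 1355/1779 = 91.400 V.
After B: V = 91.400 × 108/1292 = 7.6402 V.
I_load = 7.6402/0.0920 = 83.046 A, so P_out = 7.6402 × 83.046 = 634.49 W.
All ideal ⇒ P_in = P_out, so I_supply = 634.49/120 = 5.29 A.

I_supply ≈ 5.29 A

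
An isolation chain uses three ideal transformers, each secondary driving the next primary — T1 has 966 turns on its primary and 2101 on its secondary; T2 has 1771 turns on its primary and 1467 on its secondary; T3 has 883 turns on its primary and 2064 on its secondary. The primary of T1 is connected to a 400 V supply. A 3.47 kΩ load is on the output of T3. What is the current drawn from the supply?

I_supply ≈ 2.04 A

Secondary of T1: V = 400.00 × 2101/966 = 869.98 V.
Secondary of T2: V = 869.98 × 1467/1771 = 720.64 V.
Secondary of T3: V = 720.64 × 2064/883 = 1684.5 V.
I_load = 1684.5/3470 = 0.48544 A, so P_out = 1684.5 × 0.48544 = 817.73 W.
All ideal ⇒ P_in = P_out, so I_supply = 817.73/400 = 2.04 A.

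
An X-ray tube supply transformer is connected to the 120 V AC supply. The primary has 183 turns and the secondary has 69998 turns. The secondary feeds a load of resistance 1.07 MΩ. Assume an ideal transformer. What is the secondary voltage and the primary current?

V_s ≈ 45900 V, I_p ≈ 16.4 A

V_s = V_p × N_s/N_p = 120 × 69998/183 = 45900 V.
I_s = V_s/R = 45900/(1.07×10^6) = 0.042898 A.
I_p = I_s × N_s/N_p = 0.042898 × 69998/183 = 16.4 A.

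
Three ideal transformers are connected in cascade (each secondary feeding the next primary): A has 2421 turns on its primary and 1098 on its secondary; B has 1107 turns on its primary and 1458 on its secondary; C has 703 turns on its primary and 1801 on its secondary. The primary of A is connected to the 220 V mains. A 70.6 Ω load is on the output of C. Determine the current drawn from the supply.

Secondary of A: V = 220.00 × 1098/2421 = 99.777 V.
Secondary of B: V = 99.777 × 1458/1107 = 131.41 V.
Secondary of C: V = 131.41 × 1801/703 = 336.67 V.
I_load = 336.67/70.6 = 4.7686 A, so P_out = 336.67 × 4.7686 = 1605.4 W.
All ideal ⇒ P_in = P_out, so I_supply = 1605.4/220 = 7.30 A.

I_supply ≈ 7.30 A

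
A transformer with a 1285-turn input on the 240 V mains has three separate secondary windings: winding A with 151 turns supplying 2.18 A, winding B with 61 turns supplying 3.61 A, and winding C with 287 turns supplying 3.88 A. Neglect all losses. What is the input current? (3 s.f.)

I_in ≈ 1.29 A

V_A = 240 × 151/1285 = 28.202 V; V_B = 240 × 61/1285 = 11.393 V; V_C = 240 × 287/1285 = 53.603 V.
P_out = V_A I_A + V_B I_B + V_C I_C = 28.202×2.18 + 11.393×3.61 + 53.603×3.88 = 61.481 + 41.129 + 207.98 = 310.59 W.
Ideal ⇒ P_in = P_out, so I_in = P_out/V_in = 310.59/240 = 1.29 A.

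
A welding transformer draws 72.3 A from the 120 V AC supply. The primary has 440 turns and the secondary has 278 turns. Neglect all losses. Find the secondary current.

I_s ≈ 114 A

I_s/I_p = N_p/N_s, so I_s = 72.3 × 440/278 = 114 A.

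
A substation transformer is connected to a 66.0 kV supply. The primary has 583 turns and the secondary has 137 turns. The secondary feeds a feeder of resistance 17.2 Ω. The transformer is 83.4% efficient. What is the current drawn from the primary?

I_p ≈ 254 A

V_s = 66000 × 137/583 = 15509 V.
I_s = V_s/R = 15509/17.2 = 901.71 A.
P_out = V_s I_s = 15509 × 901.71 = 1.3985×10^7 W.
P_in = P_out/η = 1.3985×10^7/0.834 = 1.6769×10^7 W.
I_p = P_in/V_p = 1.6769×10^7/66000 = 254 A.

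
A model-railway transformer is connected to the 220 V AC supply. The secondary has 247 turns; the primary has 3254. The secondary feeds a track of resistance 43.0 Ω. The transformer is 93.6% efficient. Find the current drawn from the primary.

V_s = 220 × 247/3254 = 16.699 V.
I_s = V_s/R = 16.699/43.0 = 0.38836 A.
P_out = V_s I_s = 16.699 × 0.38836 = 6.4854 W.
P_in = P_out/η = 6.4854/0.936 = 6.9288 W.
I_p = P_in/V_p = 6.9288/220 = 0.0315 A.

I_p ≈ 0.0315 A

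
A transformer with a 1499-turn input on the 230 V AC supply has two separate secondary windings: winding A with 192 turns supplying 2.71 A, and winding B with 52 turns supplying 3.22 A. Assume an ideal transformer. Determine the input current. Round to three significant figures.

V_A = 230 × 192/1499 = 29.460 V; V_B = 230 × 52/1499 = 7.9787 V.
P_out = V_A I_A + V_B I_B = 29.460×2.71 + 7.9787×3.22 = 79.836 + 25.691 = 105.53 W.
Ideal ⇒ P_in = P_out, so I_in = P_out/V_in = 105.53/230 = 0.459 A.

I_in ≈ 0.459 A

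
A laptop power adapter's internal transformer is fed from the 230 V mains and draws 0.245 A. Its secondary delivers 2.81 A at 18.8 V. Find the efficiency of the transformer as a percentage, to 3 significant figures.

η ≈ 93.7%

P_in = 230 × 0.245 = 56.3500 W.
P_out = 18.8 × 2.81 = 52.8280 W.
η = P_out/P_in = 52.8280/56.3500 = 0.937.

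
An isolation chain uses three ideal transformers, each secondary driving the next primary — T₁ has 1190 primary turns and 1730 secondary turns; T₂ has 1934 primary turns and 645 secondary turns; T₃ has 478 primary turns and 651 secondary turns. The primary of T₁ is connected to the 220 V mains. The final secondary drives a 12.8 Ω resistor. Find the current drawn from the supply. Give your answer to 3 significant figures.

After T₁: V = 220.00 × 1730/1190 = 319.83 V.
After T₂: V = 319.83 × 645/1934 = 106.67 V.
After T₃: V = 106.67 × 651/478 = 145.27 V.
I_load = 145.27/12.8 = 11.349 A, so P_out = 145.27 × 11.349 = 1648.7 W.
All ideal ⇒ P_in = P_out, so I_supply = 1648.7/220 = 7.49 A.

I_supply ≈ 7.49 A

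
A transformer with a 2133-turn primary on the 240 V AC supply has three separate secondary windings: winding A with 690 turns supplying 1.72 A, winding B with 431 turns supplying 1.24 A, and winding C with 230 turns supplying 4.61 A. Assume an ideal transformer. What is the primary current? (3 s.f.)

V_A = 240 × 690/2133 = 77.637 V; V_B = 240 × 431/2133 = 48.495 V; V_C = 240 × 230/2133 = 25.879 V.
P_out = V_A I_A + V_B I_B + V_C I_C = 77.637×1.72 + 48.495×1.24 + 25.879×4.61 = 133.54 + 60.134 + 119.30 = 312.97 W.
Ideal ⇒ P_in = P_out, so I_p = P_out/V_p = 312.97/240 = 1.30 A.

I_p ≈ 1.30 A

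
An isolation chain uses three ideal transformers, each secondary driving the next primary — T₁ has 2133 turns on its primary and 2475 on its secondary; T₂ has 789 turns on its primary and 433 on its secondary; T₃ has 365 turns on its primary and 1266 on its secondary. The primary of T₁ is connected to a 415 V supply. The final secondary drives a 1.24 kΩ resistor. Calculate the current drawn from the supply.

I_supply ≈ 1.63 A

After T₁: V = 415.00 × 2475/2133 = 481.54 V.
After T₂: V = 481.54 × 433/789 = 264.27 V.
After T₃: V = 264.27 × 1266/365 = 916.61 V.
I_load = 916.61/1240 = 0.73920 A, so P_out = 916.61 × 0.73920 = 677.56 W.
All ideal ⇒ P_in = P_out, so I_supply = 677.56/415 = 1.63 A.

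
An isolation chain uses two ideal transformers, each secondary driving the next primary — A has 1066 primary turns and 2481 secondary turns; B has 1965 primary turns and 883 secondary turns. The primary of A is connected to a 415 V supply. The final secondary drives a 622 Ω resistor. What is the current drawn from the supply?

I_supply ≈ 0.730 A

Secondary of A: V = 415.00 × 2481/1066 = 965.87 V.
Secondary of B: V = 965.87 × 883/1965 = 434.03 V.
I_load = 434.03/622 = 0.69779 A, so P_out = 434.03 × 0.69779 = 302.86 W.
All ideal ⇒ P_in = P_out, so I_supply = 302.86/415 = 0.730 A.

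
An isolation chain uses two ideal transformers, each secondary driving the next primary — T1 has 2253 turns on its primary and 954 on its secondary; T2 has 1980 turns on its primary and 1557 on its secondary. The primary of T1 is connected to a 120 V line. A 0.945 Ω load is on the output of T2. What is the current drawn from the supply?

I_supply ≈ 14.1 A

Secondary of T1: V = 120.00 × 954/2253 = 50.812 V.
Secondary of T2: V = 50.812 × 1557/1980 = 39.957 V.
I_load = 39.957/0.945 = 42.282 A, so P_out = 39.957 × 42.282 = 1689.5 W.
All ideal ⇒ P_in = P_out, so I_supply = 1689.5/120 = 14.1 A.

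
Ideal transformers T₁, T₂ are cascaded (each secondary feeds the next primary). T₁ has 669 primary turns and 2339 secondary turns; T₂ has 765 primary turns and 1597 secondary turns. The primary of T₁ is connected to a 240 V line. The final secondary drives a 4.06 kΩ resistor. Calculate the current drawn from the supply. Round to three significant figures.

I_supply ≈ 3.15 A

After T₁: V = 240.00 × 2339/669 = 839.10 V.
After T₂: V = 839.10 × 1597/765 = 1751.7 V.
I_load = 1751.7/4060 = 0.43145 A, so P_out = 1751.7 × 0.43145 = 755.77 W.
All ideal ⇒ P_in = P_out, so I_supply = 755.77/240 = 3.15 A.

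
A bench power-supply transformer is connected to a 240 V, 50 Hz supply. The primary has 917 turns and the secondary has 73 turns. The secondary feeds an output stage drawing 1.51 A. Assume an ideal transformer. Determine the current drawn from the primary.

For an ideal transformer I_p N_p = I_s N_s, so I_p = 1.51 × 73/917 = 0.120 A.

I_p ≈ 0.120 A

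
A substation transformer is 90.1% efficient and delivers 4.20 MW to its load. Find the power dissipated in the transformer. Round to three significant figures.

P_in = P_out/η = 4.20×10^6/0.901 = 4.66149×10^6 W.
P_loss = P_in − P_out = 4.66149×10^6 − 4.20×10^6 = 461000 W.

P_loss ≈ 461000 W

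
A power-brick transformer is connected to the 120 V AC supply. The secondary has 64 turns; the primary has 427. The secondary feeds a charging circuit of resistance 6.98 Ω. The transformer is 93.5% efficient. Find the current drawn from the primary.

V_s = 120 × 64/427 = 17.986 V.
I_s = V_s/R = 17.986/6.98 = 2.5768 A.
P_out = V_s I_s = 17.986 × 2.5768 = 46.346 W.
P_in = P_out/η = 46.346/0.935 = 49.568 W.
I_p = P_in/V_p = 49.568/120 = 0.413 A.

I_p ≈ 0.413 A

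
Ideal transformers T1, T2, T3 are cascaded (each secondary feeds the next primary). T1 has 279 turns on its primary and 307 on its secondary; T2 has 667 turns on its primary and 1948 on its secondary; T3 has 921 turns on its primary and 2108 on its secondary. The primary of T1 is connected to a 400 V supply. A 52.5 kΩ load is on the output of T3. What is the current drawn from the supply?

After T1: V = 400.00 × 307/279 = 440.14 V.
After T2: V = 440.14 × 1948/667 = 1285.5 V.
After T3: V = 1285.5 × 2108/921 = 2942.2 V.
I_load = 2942.2/52500 = 0.056041 A, so P_out = 2942.2 × 0.056041 = 164.88 W.
All ideal ⇒ P_in = P_out, so I_supply = 164.88/400 = 0.412 A.

I_supply ≈ 0.412 A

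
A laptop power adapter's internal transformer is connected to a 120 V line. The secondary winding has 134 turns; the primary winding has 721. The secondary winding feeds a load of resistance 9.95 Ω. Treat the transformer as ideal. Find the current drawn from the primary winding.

V_s = V_p × N_s/N_p = 120 × 134/721 = 22.302 V.
I_s = V_s/R = 22.302/9.95 = 2.2414 A.
For an ideal transformer I_p N_p = I_s N_s, so I_p = 2.2414 × 134/721 = 0.417 A.

I_p ≈ 0.417 A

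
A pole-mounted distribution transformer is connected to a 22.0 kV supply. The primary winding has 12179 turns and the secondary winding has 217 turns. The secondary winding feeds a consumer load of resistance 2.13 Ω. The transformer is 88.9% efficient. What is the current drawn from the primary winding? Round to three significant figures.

I_p ≈ 3.69 A

V_s = 22000 × 217/12179 = 391.99 V.
I_s = V_s/R = 391.99/2.13 = 184.03 A.
P_out = V_s I_s = 391.99 × 184.03 = 72138 W.
P_in = P_out/η = 72138/0.889 = 81145 W.
I_p = P_in/V_p = 81145/22000 = 3.69 A.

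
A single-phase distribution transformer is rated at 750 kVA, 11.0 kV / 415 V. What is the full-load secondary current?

I_s = S/V_s = 750000/415 = 1810 A.

I_s ≈ 1810 A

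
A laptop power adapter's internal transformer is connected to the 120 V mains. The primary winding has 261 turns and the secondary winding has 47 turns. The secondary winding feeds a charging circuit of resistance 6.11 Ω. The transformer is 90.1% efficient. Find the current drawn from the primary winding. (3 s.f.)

V_s = 120 × 47/261 = 21.609 V.
I_s = V_s/R = 21.609/6.11 = 3.5367 A.
P_out = V_s I_s = 21.609 × 3.5367 = 76.425 W.
P_in = P_out/η = 76.425/0.901 = 84.823 W.
I_p = P_in/V_p = 84.823/120 = 0.707 A.

I_p ≈ 0.707 A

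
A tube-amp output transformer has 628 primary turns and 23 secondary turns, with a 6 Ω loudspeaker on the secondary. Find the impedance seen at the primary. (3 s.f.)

Z_p ≈ 4470 Ω

Z_p = (N_p/N_s)² × Z_s = (628/23)² × 6 = 4470 Ω.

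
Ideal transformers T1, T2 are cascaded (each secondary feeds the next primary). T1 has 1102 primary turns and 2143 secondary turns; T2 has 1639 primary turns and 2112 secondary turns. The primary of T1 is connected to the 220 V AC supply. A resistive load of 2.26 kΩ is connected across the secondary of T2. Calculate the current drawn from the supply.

After T1: V = 220.00 × 2143/1102 = 427.82 V.
After T2: V = 427.82 × 2112/1639 = 551.29 V.
I_load = 551.29/2260 = 0.24393 A, so P_out = 551.29 × 0.24393 = 134.48 W.
All ideal ⇒ P_in = P_out, so I_supply = 134.48/220 = 0.611 A.

I_supply ≈ 0.611 A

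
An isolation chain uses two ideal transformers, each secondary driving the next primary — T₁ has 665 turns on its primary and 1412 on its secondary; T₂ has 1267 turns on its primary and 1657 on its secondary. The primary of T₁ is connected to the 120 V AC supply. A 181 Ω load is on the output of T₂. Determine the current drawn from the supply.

I_supply ≈ 5.11 A

After T₁: V = 120.00 × 1412/665 = 254.80 V.
After T₂: V = 254.80 × 1657/1267 = 333.23 V.
I_load = 333.23/181 = 1.8410 A, so P_out = 333.23 × 1.8410 = 613.48 W.
All ideal ⇒ P_in = P_out, so I_supply = 613.48/120 = 5.11 A.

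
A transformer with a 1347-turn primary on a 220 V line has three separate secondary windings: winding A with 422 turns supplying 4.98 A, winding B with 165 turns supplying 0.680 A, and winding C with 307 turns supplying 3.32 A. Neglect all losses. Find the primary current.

V_A = 220 × 422/1347 = 68.924 V; V_B = 220 × 165/1347 = 26.949 V; V_C = 220 × 307/1347 = 50.141 V.
P_out = V_A I_A + V_B I_B + V_C I_C = 68.924×4.98 + 26.949×0.680 + 50.141×3.32 = 343.24 + 18.325 + 166.47 = 528.03 W.
Ideal ⇒ P_in = P_out, so I_p = P_out/V_p = 528.03/220 = 2.40 A.

I_p ≈ 2.40 A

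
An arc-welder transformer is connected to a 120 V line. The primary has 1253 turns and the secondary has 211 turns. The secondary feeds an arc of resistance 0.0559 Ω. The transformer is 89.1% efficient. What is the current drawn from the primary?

I_p ≈ 68.3 A

V_s = 120 × 211/1253 = 20.208 V.
I_s = V_s/R = 20.208/0.0559 = 361.49 A.
P_out = V_s I_s = 20.208 × 361.49 = 7304.9 W.
P_in = P_out/η = 7304.9/0.891 = 8198.5 W.
I_p = P_in/V_p = 8198.5/120 = 68.3 A.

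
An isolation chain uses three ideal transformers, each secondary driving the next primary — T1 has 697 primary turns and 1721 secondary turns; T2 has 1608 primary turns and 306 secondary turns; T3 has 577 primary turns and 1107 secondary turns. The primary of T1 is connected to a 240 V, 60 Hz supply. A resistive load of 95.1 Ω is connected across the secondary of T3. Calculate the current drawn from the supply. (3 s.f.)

I_supply ≈ 2.05 A

Secondary of T1: V = 240.00 × 1721/697 = 592.60 V.
Secondary of T2: V = 592.60 × 306/1608 = 112.77 V.
Secondary of T3: V = 112.77 × 1107/577 = 216.35 V.
I_load = 216.35/95.1 = 2.2750 A, so P_out = 216.35 × 2.2750 = 492.21 W.
All ideal ⇒ P_in = P_out, so I_supply = 492.21/240 = 2.05 A.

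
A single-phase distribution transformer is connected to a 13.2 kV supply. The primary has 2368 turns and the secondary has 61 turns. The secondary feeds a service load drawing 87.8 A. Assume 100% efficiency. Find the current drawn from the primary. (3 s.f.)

For an ideal transformer I_p N_p = I_s N_s, so I_p = 87.8 × 61/2368 = 2.26 A.

I_p ≈ 2.26 A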